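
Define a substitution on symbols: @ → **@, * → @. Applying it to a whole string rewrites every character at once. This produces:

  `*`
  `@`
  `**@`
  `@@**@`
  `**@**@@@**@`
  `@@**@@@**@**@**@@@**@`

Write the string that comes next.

Rewriting the 21 symbols of @@**@@@**@**@**@@@**@ one by one yields **@ **@ @ @ **@ **@ **@ @ @ **@ @ @ **@ @ @ **@ **@ **@ @ @ **@; concatenated:

**@**@@@**@**@**@@@**@@@**@@@**@**@**@@@**@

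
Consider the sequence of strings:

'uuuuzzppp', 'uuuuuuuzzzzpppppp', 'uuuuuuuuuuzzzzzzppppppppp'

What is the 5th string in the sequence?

Term n consists of 3n+1 u's, followed by 2n z's, followed by 3n p's (n = 1, 2, …).
For term 5, n = 5, so the run lengths are 16, 10, 15.

uuuuuuuuuuuuuuuuzzzzzzzzzzppppppppppppppp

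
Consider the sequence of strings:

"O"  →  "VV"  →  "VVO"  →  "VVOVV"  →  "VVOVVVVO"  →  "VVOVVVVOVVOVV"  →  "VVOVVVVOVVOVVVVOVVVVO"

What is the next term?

VVOVVVVOVVOVVVVOVVVVOVVOVVVVOVVOVV

This is a Fibonacci-style word recurrence s(k) = s(k−1)·s(k−2): e.g. VV·O = VVO.
The next term joins VVOVVVVOVVOVVVVOVVVVO and VVOVVVVOVVOVV.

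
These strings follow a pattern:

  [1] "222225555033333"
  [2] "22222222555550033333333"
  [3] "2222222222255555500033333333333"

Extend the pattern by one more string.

222222222222225555555000033333333333333

The n-th term is 3n-1 2's then n+2 5's then n-1 0's then 3n-1 3's, where the shown terms are n = 2, 3, 4.
At n = 5 the blocks have lengths 14, 7, 4, 14.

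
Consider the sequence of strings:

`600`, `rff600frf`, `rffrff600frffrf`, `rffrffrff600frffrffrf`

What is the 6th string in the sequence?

s(k+1) = rff·s(k)·frf, so each term gains rff as a prefix and frf as a suffix.
From rffrffrff600frffrffrf, 2 further steps: rffrffrff600frffrffrf → rffrffrffrff600frffrffrffrf → (answer).

rffrffrffrffrff600frffrffrffrffrf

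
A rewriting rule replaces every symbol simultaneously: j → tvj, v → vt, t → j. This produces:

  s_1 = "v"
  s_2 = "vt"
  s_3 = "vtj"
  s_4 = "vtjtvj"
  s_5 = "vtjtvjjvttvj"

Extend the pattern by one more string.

vtjtvjjvttvjtvjvtjjvttvj

Expanding vtjtvjjvttvj: v→vt, t→j, j→tvj, t→j, v→vt, j→tvj, j→tvj, v→vt, t→j, t→j, v→vt, j→tvj. Concatenated: vt j tvj j vt tvj tvj vt j j vt tvj.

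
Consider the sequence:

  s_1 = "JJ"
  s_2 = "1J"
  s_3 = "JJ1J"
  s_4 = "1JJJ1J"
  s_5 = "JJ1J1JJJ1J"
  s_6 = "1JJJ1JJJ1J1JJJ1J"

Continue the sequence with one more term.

JJ1J1JJJ1J1JJJ1JJJ1J1JJJ1J

Each term (from the third on) is the two preceding terms concatenated in order: term 3 = JJ·1J = JJ1J.
So term 7 is JJ1J1JJJ1J·1JJJ1JJJ1J1JJJ1J.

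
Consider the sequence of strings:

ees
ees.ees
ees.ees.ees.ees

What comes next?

ees.ees.ees.ees.ees.ees.ees.ees

s(k+1) = s(k)·.·s(k) — each term doubles the last with '.' between the halves.
So the next term is two copies of ees.ees.ees.ees with '.' between the halves.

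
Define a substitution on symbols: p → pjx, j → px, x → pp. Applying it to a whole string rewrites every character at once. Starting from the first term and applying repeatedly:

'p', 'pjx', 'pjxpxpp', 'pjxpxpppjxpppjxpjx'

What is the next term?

φ(pjxpxpppjxpppjxpjx) expands symbol-by-symbol to pjx px pp pjx pp pjx pjx pjx px pp pjx pjx pjx px pp pjx px pp; joining the 18 pieces gives the next term.

pjxpxpppjxpppjxpjxpjxpxpppjxpjxpjxpxpppjxpxpp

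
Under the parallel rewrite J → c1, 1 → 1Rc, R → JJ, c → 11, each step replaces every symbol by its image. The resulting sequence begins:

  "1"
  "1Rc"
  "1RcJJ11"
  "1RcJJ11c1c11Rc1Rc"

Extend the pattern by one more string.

1RcJJ11c1c11Rc1Rc111Rc111Rc1RcJJ111RcJJ11

φ(1RcJJ11c1c11Rc1Rc) expands symbol-by-symbol to 1Rc JJ 11 c1 c1 1Rc 1Rc 11 1Rc 11 1Rc 1Rc JJ 11 1Rc JJ 11; joining the 17 pieces gives the next term.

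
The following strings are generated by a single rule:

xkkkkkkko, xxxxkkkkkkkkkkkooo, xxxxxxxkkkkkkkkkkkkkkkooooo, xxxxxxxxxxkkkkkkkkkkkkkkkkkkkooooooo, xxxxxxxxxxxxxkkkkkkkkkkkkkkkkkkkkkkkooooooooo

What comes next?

xxxxxxxxxxxxxxxxkkkkkkkkkkkkkkkkkkkkkkkkkkkooooooooooo

Reading off run lengths: x runs 1, 4, 7, 10, 13; k runs 7, 11, 15, 19, 23; o runs 1, 3, 5, 7, 9 — each is linear in n (n = 1, 2, …).
Setting n = 6 gives 16, 27, 11 characters in each block.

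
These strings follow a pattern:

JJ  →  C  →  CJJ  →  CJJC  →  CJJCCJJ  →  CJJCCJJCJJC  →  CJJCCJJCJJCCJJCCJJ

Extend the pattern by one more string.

From term 3 onward, concatenate the last term with the second-to-last: C·JJ = CJJ, CJJ·C = CJJC, …
So term 8 is CJJCCJJCJJCCJJCCJJ·CJJCCJJCJJC.

CJJCCJJCJJCCJJCCJJCJJCCJJCJJC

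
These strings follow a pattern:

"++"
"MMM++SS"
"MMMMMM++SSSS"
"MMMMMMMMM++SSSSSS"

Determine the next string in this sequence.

s(k+1) = MMM·s(k)·SS, so each term gains MMM as a prefix and SS as a suffix.
Applying this once more to MMMMMMMMM++SSSSSS:

MMMMMMMMMMMM++SSSSSSSS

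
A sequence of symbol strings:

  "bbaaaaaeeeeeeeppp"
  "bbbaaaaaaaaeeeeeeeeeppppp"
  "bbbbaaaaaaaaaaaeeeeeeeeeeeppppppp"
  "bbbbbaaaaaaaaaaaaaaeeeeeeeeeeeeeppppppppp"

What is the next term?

bbbbbbaaaaaaaaaaaaaaaaaeeeeeeeeeeeeeeeppppppppppp

Each string has the form b^{n} a^{3n-1} e^{2n+3} p^{2n-1}, where the shown terms are n = 2, 3, 4, 5.
Setting n = 6 gives 6, 17, 15, 11 characters in each block.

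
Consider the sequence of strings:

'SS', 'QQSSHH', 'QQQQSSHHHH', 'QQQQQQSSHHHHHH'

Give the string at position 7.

s(k+1) = QQ·s(k)·HH, so each term gains QQ as a prefix and HH as a suffix.
From QQQQQQSSHHHHHH, 3 further steps: QQQQQQSSHHHHHH → QQQQQQQQSSHHHHHHHH → QQQQQQQQQQSSHHHHHHHHHH → (answer).

QQQQQQQQQQQQSSHHHHHHHHHHHH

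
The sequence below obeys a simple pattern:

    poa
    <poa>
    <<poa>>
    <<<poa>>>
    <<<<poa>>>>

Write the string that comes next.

Each term wraps the previous one in < on the left and > on the right.
One more step from <<<<poa>>>> gives the answer.

<<<<<poa>>>>>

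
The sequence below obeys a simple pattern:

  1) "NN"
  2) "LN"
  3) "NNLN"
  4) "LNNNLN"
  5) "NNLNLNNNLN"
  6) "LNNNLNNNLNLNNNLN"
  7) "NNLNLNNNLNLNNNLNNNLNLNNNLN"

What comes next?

This is a Fibonacci-style word recurrence s(k) = s(k−2)·s(k−1): e.g. NN·LN = NNLN.
The next term joins LNNNLNNNLNLNNNLN and NNLNLNNNLNLNNNLNNNLNLNNNLN.

LNNNLNNNLNLNNNLNNNLNLNNNLNLNNNLNNNLNLNNNLN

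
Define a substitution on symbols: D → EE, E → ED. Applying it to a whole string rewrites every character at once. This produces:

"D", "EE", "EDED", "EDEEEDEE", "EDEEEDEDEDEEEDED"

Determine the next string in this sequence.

φ(EDEEEDEDEDEEEDED) expands symbol-by-symbol to ED EE ED ED ED EE ED EE ED EE ED ED ED EE ED EE; joining the 16 pieces gives the next term.

EDEEEDEDEDEEEDEEEDEEEDEDEDEEEDEE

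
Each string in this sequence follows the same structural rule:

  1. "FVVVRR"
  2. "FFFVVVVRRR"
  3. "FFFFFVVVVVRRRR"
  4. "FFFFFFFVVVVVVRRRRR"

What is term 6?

The n-th term is 2n-1 F's then n+2 V's then n+1 R's (n = 1, 2, …).
For term 6, n = 6, so the run lengths are 11, 8, 7.

FFFFFFFFFFFVVVVVVVVRRRRRRR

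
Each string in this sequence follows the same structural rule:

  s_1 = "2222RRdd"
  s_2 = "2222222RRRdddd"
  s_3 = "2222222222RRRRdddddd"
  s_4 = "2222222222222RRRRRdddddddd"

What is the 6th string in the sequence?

The n-th term is 3n+1 2's then n+1 R's then 2n d's (n = 1, 2, …).
Setting n = 6 gives 19, 7, 12 characters in each block.

2222222222222222222RRRRRRRdddddddddddd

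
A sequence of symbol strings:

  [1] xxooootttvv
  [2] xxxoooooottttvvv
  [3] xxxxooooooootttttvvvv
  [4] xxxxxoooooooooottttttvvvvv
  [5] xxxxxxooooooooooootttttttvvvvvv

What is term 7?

Reading off run lengths: x runs 2, 3, 4, 5, 6; o runs 4, 6, 8, 10, 12; t runs 3, 4, 5, 6, 7; v runs 2, 3, 4, 5, 6 — each is linear in n (n = 1, 2, …).
Setting n = 7 gives 8, 16, 9, 8 characters in each block.

xxxxxxxxooooooooooooooootttttttttvvvvvvvv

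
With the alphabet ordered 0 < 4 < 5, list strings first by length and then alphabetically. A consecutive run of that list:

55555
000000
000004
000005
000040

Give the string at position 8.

Continuing the enumeration 3 steps past 000040: 000040 → 000044 → 000045 → (answer).

000050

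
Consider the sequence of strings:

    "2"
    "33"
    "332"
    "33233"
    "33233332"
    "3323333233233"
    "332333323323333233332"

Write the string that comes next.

Each term (from the third on) is the previous term followed by the one before it: term 3 = 33·2 = 332.
Continuing: 332333323323333233332 · 3323333233233 gives term 8.

3323333233233332333323323333233233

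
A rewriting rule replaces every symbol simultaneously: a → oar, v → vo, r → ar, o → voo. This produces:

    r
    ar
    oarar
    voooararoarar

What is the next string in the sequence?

Rewriting the 13 symbols of voooararoarar one by one yields vo voo voo voo oar ar oar ar voo oar ar oar ar; concatenated:

vovoovoovoooararoararvoooararoarar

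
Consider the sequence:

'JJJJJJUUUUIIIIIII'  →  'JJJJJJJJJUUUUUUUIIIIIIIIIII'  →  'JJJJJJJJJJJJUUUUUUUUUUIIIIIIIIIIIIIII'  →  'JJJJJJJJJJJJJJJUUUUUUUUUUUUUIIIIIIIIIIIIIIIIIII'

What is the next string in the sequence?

Each string has the form J^{3n+3} U^{3n+1} I^{4n+3} (n = 1, 2, …).
For the next term, n = 5, so the run lengths are 18, 16, 23.

JJJJJJJJJJJJJJJJJJUUUUUUUUUUUUUUUUIIIIIIIIIIIIIIIIIIIIIII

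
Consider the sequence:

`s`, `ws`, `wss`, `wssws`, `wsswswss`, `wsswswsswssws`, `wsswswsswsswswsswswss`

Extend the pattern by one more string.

wsswswsswsswswsswswsswsswswsswssws

This is a Fibonacci-style word recurrence s(k) = s(k−1)·s(k−2): e.g. ws·s = wss.
The next term joins wsswswsswsswswsswswss and wsswswsswssws.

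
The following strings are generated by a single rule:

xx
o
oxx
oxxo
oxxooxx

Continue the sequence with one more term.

oxxooxxoxxo

Each term (from the third on) is the previous term followed by the one before it: term 3 = o·xx = oxx.
The next term joins oxxooxx and oxxo.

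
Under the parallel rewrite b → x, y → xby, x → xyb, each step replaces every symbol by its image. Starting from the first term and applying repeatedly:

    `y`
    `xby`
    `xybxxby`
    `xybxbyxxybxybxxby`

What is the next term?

xybxbyxxybxxbyxybxybxbyxxybxbyxxybxybxxby

φ(xybxbyxxybxybxxby) expands symbol-by-symbol to xyb xby x xyb x xby xyb xyb xby x xyb xby x xyb xyb x xby; joining the 17 pieces gives the next term.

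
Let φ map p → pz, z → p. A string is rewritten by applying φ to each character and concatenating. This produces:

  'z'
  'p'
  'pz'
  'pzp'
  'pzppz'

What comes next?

pzppzpzp

Apply φ to pzppz symbol by symbol: p→pz, z→p, p→pz, p→pz, z→p; joined: pz p pz pz p.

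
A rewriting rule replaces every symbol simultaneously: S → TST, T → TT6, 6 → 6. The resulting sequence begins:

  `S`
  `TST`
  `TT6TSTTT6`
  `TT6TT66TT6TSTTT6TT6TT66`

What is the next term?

Rewriting the 23 symbols of TT6TT66TT6TSTTT6TT6TT66 one by one yields TT6 TT6 6 TT6 TT6 6 6 TT6 TT6 6 TT6 TST TT6 TT6 TT6 6 TT6 TT6 6 TT6 TT6 6 6; concatenated:

TT6TT66TT6TT666TT6TT66TT6TSTTT6TT6TT66TT6TT66TT6TT666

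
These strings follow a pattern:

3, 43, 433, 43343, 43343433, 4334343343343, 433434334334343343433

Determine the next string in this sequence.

4334343343343433434334334343343343

From term 3 onward, concatenate the last term with the second-to-last: 43·3 = 433, 433·43 = 43343, …
So term 8 is 433434334334343343433·4334343343343.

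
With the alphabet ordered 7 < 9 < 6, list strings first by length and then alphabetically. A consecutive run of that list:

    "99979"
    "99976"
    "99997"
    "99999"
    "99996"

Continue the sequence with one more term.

Find the rightmost character of 99996 below 6, bump it to the next letter, and reset everything to its right to 7.

99967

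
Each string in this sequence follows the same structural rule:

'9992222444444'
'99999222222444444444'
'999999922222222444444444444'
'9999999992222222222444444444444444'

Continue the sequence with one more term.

99999999999222222222222444444444444444444

Reading off run lengths: 9 runs 3, 5, 7, 9; 2 runs 4, 6, 8, 10; 4 runs 6, 9, 12, 15 — each is linear in n, where the shown terms are n = 2, 3, 4, 5.
At n = 6 the blocks have lengths 11, 12, 18.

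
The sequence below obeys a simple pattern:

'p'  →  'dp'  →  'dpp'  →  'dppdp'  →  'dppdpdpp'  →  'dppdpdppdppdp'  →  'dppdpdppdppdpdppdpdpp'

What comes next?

dppdpdppdppdpdppdpdppdppdpdppdppdp

Each term (from the third on) is the previous term followed by the one before it: term 3 = dp·p = dpp.
The next term joins dppdpdppdppdpdppdpdpp and dppdpdppdppdp.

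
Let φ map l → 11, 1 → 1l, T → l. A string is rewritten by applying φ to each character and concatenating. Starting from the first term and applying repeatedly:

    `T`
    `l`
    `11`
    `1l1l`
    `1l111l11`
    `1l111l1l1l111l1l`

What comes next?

Rewriting the 16 symbols of 1l111l1l1l111l1l one by one yields 1l 11 1l 1l 1l 11 1l 11 1l 11 1l 1l 1l 11 1l 11; concatenated:

1l111l1l1l111l111l111l1l1l111l11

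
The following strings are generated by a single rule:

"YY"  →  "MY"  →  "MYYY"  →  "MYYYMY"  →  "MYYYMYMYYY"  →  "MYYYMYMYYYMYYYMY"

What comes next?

This is a Fibonacci-style word recurrence s(k) = s(k−1)·s(k−2): e.g. MY·YY = MYYY.
The next term joins MYYYMYMYYYMYYYMY and MYYYMYMYYY.

MYYYMYMYYYMYYYMYMYYYMYMYYY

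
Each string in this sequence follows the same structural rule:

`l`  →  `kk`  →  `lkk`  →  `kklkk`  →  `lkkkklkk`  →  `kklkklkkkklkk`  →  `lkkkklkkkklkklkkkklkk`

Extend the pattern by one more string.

From term 3 onward, concatenate the second-to-last term with the last: l·kk = lkk, kk·lkk = kklkk, …
So term 8 is kklkklkkkklkk·lkkkklkkkklkklkkkklkk.

kklkklkkkklkklkkkklkkkklkklkkkklkk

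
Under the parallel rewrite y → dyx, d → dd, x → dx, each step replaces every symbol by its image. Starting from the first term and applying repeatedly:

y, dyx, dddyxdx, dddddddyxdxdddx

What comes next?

φ(dddddddyxdxdddx) expands symbol-by-symbol to dd dd dd dd dd dd dd dyx dx dd dx dd dd dd dx; joining the 15 pieces gives the next term.

dddddddddddddddyxdxdddxdddddddx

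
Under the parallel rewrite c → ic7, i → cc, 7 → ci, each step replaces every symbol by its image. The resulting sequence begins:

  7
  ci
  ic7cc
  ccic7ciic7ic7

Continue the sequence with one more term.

Applying the rule to each of the 13 symbols of ccic7ciic7ic7 gives the pieces ic7 ic7 cc ic7 ci ic7 cc cc ic7 ci cc ic7 ci, which concatenate to the answer.

ic7ic7ccic7ciic7ccccic7ciccic7ci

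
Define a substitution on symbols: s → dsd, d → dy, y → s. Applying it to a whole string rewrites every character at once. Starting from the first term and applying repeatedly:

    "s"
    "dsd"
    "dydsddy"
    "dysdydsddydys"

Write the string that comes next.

Replace each of the 13 characters of dysdydsddydys in place — dy s dsd dy s dy dsd dy dy s dy s dsd — and concatenate.

dysdsddysdydsddydysdysdsd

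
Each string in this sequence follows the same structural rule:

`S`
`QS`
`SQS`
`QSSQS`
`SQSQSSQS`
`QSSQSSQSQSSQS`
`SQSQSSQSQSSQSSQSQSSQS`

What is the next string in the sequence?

QSSQSSQSQSSQSSQSQSSQSQSSQSSQSQSSQS

From term 3 onward, concatenate the second-to-last term with the last: S·QS = SQS, QS·SQS = QSSQS, …
The next term joins QSSQSSQSQSSQS and SQSQSSQSQSSQSSQSQSSQS.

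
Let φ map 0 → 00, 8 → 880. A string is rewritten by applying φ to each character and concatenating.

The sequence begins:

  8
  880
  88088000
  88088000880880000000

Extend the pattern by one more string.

Rewriting the 20 symbols of 88088000880880000000 one by one yields 880 880 00 880 880 00 00 00 880 880 00 880 880 00 00 00 00 00 00 00; concatenated:

880880008808800000008808800088088000000000000000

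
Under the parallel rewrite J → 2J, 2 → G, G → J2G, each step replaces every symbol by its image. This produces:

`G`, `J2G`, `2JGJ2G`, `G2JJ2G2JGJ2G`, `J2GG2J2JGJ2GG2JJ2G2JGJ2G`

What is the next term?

2JGJ2GJ2GG2JG2JJ2G2JGJ2GJ2GG2J2JGJ2GG2JJ2G2JGJ2G

Applying the rule to each of the 24 symbols of J2GG2J2JGJ2GG2JJ2G2JGJ2G gives the pieces 2J G J2G J2G G 2J G 2J J2G 2J G J2G J2G G 2J 2J G J2G G 2J J2G 2J G J2G, which concatenate to the answer.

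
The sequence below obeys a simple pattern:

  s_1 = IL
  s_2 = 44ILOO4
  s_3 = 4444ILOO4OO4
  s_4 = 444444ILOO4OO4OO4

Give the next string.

44444444ILOO4OO4OO4OO4

Every step adds 44 to the front and OO4 to the end of the previous string.
One more step from 444444ILOO4OO4OO4 gives the answer.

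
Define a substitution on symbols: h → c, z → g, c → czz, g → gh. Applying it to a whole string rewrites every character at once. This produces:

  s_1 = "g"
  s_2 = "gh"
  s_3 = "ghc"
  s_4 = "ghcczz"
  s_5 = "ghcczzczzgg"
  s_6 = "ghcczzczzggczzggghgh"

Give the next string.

ghcczzczzggczzggghghczzggghghghcghc

Replace each of the 20 characters of ghcczzczzggczzggghgh in place — gh c czz czz g g czz g g gh gh czz g g gh gh gh c gh c — and concatenate.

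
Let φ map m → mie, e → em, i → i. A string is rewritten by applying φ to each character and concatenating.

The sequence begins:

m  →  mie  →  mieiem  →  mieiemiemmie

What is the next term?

Expanding mieiemiemmie: m→mie, i→i, e→em, i→i, e→em, m→mie, i→i, e→em, m→mie, m→mie, i→i, e→em. Concatenated: mie i em i em mie i em mie mie i em.

mieiemiemmieiemmiemieiem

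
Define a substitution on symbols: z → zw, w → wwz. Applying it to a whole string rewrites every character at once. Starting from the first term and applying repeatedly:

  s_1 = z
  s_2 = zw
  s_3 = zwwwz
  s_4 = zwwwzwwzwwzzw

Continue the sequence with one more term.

φ(zwwwzwwzwwzzw) expands symbol-by-symbol to zw wwz wwz wwz zw wwz wwz zw wwz wwz zw zw wwz; joining the 13 pieces gives the next term.

zwwwzwwzwwzzwwwzwwzzwwwzwwzzwzwwwz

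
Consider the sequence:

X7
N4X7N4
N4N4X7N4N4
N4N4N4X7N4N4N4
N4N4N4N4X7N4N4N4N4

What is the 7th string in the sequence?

Every step adds N4 to the front and N4 to the end of the previous string.
From N4N4N4N4X7N4N4N4N4, 2 further steps: N4N4N4N4X7N4N4N4N4 → N4N4N4N4N4X7N4N4N4N4N4 → (answer).

N4N4N4N4N4N4X7N4N4N4N4N4N4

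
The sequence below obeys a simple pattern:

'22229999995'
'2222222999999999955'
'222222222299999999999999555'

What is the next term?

22222222222229999999999999999995555

Term n consists of 3n+1 2's, followed by 4n+2 9's, followed by n 5's (n = 1, 2, …).
At n = 4 the blocks have lengths 13, 18, 4.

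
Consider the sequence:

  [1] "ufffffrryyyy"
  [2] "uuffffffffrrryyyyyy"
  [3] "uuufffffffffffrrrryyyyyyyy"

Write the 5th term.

uuuuufffffffffffffffffrrrrrryyyyyyyyyyyy

The n-th term is n u's then 3n+2 f's then n+1 r's then 2n+2 y's (n = 1, 2, …).
For term 5, n = 5, so the run lengths are 5, 17, 6, 12.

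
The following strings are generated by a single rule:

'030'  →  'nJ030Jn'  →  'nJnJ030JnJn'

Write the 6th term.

Each term wraps the previous one in nJ on the left and Jn on the right.
From nJnJ030JnJn, 3 further steps: nJnJ030JnJn → nJnJnJ030JnJnJn → nJnJnJnJ030JnJnJnJn → (answer).

nJnJnJnJnJ030JnJnJnJnJn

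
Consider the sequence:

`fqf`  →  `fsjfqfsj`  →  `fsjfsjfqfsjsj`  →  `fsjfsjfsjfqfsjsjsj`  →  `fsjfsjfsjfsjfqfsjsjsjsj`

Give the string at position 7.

Each term wraps the previous one in fsj on the left and sj on the right.
From fsjfsjfsjfsjfqfsjsjsjsj, 2 further steps: fsjfsjfsjfsjfqfsjsjsjsj → fsjfsjfsjfsjfsjfqfsjsjsjsjsj → (answer).

fsjfsjfsjfsjfsjfsjfqfsjsjsjsjsjsj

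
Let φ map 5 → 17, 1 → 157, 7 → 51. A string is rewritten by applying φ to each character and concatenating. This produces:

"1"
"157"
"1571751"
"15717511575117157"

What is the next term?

15717511575117157157175117157157511571751

Applying the rule to each of the 17 symbols of 15717511575117157 gives the pieces 157 17 51 157 51 17 157 157 17 51 17 157 157 51 157 17 51, which concatenate to the answer.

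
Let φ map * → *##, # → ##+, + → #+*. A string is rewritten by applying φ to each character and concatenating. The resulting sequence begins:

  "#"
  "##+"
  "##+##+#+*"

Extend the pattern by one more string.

Expanding ##+##+#+*: #→##+, #→##+, +→#+*, #→##+, #→##+, +→#+*, #→##+, +→#+*, *→*##. Concatenated: ##+ ##+ #+* ##+ ##+ #+* ##+ #+* *##.

##+##+#+*##+##+#+*##+#+**##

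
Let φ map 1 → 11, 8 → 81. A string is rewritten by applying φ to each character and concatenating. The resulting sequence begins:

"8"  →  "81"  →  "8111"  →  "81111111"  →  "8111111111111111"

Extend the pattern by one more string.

81111111111111111111111111111111

Replace each of the 16 characters of 8111111111111111 in place — 81 11 11 11 11 11 11 11 11 11 11 11 11 11 11 11 — and concatenate.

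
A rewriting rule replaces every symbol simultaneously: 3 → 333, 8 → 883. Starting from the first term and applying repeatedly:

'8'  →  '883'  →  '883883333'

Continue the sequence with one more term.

Rewriting each symbol of 883883333: 8→883, 8→883, 3→333, 8→883, 8→883, 3→333, 3→333, 3→333, 3→333, which concatenates to 883 883 333 883 883 333 333 333 333.

883883333883883333333333333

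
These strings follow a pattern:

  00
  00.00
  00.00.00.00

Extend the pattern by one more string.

00.00.00.00.00.00.00.00

Each string is two copies of the previous one joined by '.'.
So the next term is two copies of 00.00.00.00 with '.' between the halves.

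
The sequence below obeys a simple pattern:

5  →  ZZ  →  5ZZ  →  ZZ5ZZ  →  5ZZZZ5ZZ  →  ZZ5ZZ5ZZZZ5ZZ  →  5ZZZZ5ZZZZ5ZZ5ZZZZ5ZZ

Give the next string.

ZZ5ZZ5ZZZZ5ZZ5ZZZZ5ZZZZ5ZZ5ZZZZ5ZZ

Each term (from the third on) is the two preceding terms concatenated in order: term 3 = 5·ZZ = 5ZZ.
The next term joins ZZ5ZZ5ZZZZ5ZZ and 5ZZZZ5ZZZZ5ZZ5ZZZZ5ZZ.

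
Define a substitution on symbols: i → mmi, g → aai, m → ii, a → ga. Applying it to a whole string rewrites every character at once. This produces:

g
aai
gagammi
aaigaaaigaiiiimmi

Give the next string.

φ(aaigaaaigaiiiimmi) expands symbol-by-symbol to ga ga mmi aai ga ga ga mmi aai ga mmi mmi mmi mmi ii ii mmi; joining the 17 pieces gives the next term.

gagammiaaigagagammiaaigammimmimmimmiiiiimmi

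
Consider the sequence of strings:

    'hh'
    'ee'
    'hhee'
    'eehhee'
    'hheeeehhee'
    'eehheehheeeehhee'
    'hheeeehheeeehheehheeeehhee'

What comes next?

This is a Fibonacci-style word recurrence s(k) = s(k−2)·s(k−1): e.g. hh·ee = hhee.
Continuing: eehheehheeeehhee · hheeeehheeeehheehheeeehhee gives term 8.

eehheehheeeehheehheeeehheeeehheehheeeehhee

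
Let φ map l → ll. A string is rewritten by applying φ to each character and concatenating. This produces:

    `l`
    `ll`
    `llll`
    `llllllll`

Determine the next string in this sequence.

Rewriting each symbol of llllllll: l→ll, l→ll, l→ll, l→ll, l→ll, l→ll, l→ll, l→ll, which concatenates to ll ll ll ll ll ll ll ll.

llllllllllllllll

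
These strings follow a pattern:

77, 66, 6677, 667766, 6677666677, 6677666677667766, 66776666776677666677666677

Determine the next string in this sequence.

667766667766776666776666776677666677667766

This is a Fibonacci-style word recurrence s(k) = s(k−1)·s(k−2): e.g. 66·77 = 6677.
The next term joins 66776666776677666677666677 and 6677666677667766.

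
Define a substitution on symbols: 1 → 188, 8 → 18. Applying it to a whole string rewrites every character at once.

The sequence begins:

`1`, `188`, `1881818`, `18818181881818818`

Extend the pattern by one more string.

Replace each of the 17 characters of 18818181881818818 in place — 188 18 18 188 18 188 18 188 18 18 188 18 188 18 18 188 18 — and concatenate.

18818181881818818188181818818188181818818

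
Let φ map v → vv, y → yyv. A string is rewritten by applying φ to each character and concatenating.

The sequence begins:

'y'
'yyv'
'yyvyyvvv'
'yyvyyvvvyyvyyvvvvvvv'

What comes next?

Applying the rule to each of the 20 symbols of yyvyyvvvyyvyyvvvvvvv gives the pieces yyv yyv vv yyv yyv vv vv vv yyv yyv vv yyv yyv vv vv vv vv vv vv vv, which concatenate to the answer.

yyvyyvvvyyvyyvvvvvvvyyvyyvvvyyvyyvvvvvvvvvvvvvvv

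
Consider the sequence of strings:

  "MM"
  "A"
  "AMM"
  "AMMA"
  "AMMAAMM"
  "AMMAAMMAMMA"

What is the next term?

From term 3 onward, concatenate the last term with the second-to-last: A·MM = AMM, AMM·A = AMMA, …
The next term joins AMMAAMMAMMA and AMMAAMM.

AMMAAMMAMMAAMMAAMM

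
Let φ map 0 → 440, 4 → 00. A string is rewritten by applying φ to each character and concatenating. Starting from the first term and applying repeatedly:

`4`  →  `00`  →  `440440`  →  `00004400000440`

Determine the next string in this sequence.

Replace each of the 14 characters of 00004400000440 in place — 440 440 440 440 00 00 440 440 440 440 440 00 00 440 — and concatenate.

44044044044000004404404404404400000440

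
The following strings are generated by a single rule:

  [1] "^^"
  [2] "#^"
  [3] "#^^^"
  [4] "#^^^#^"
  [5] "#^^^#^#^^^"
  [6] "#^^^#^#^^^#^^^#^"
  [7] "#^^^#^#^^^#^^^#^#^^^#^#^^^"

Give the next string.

From term 3 onward, concatenate the last term with the second-to-last: #^·^^ = #^^^, #^^^·#^ = #^^^#^, …
The next term joins #^^^#^#^^^#^^^#^#^^^#^#^^^ and #^^^#^#^^^#^^^#^.

#^^^#^#^^^#^^^#^#^^^#^#^^^#^^^#^#^^^#^^^#^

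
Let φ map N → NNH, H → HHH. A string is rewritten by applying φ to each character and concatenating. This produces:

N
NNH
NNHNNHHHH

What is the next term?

Expanding NNHNNHHHH: N→NNH, N→NNH, H→HHH, N→NNH, N→NNH, H→HHH, H→HHH, H→HHH, H→HHH. Concatenated: NNH NNH HHH NNH NNH HHH HHH HHH HHH.

NNHNNHHHHNNHNNHHHHHHHHHHHHH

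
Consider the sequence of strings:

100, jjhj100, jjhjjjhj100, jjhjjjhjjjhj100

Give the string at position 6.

jjhjjjhjjjhjjjhjjjhj100

Every step adds jjhj at the front: s(k+1) = jjhj·s(k).
From jjhjjjhjjjhj100, 2 further steps: jjhjjjhjjjhj100 → jjhjjjhjjjhjjjhj100 → (answer).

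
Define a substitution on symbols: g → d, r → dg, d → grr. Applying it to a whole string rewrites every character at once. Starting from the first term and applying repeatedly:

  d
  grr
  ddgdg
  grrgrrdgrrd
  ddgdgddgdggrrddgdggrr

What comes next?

Rewriting the 21 symbols of ddgdgddgdggrrddgdggrr one by one yields grr grr d grr d grr grr d grr d d dg dg grr grr d grr d d dg dg; concatenated:

grrgrrdgrrdgrrgrrdgrrdddgdggrrgrrdgrrdddgdg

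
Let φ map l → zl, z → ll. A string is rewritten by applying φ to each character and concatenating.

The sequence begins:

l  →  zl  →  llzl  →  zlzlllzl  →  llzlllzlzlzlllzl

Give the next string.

Replace each of the 16 characters of llzlllzlzlzlllzl in place — zl zl ll zl zl zl ll zl ll zl ll zl zl zl ll zl — and concatenate.

zlzlllzlzlzlllzlllzlllzlzlzlllzl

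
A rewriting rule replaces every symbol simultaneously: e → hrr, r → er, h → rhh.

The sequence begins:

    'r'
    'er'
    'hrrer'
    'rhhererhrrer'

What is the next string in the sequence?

Apply φ to rhhererhrrer symbol by symbol: r→er, h→rhh, h→rhh, e→hrr, r→er, e→hrr, r→er, h→rhh, r→er, r→er, e→hrr, r→er; joined: er rhh rhh hrr er hrr er rhh er er hrr er.

errhhrhhhrrerhrrerrhhererhrrer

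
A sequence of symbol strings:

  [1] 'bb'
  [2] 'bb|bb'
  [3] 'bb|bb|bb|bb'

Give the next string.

bb|bb|bb|bb|bb|bb|bb|bb

Each string is two copies of the previous one joined by '|'.
One more doubling of bb|bb|bb|bb gives the answer.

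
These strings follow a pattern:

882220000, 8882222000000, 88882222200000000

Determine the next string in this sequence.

888882222220000000000

Term n consists of n 8's, followed by n+1 2's, followed by 2n 0's, where the shown terms are n = 2, 3, 4.
At n = 5 the blocks have lengths 5, 6, 10.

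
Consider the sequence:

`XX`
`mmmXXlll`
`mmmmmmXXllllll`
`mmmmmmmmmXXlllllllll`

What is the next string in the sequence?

mmmmmmmmmmmmXXllllllllllll

Each term wraps the previous one in mmm on the left and lll on the right.
So the next term is mmm·mmmmmmmmmXXlllllllll·lll.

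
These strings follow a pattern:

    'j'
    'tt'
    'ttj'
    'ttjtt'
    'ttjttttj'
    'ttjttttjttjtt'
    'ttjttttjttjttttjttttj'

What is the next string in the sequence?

Each term (from the third on) is the previous term followed by the one before it: term 3 = tt·j = ttj.
So term 8 is ttjttttjttjttttjttttj·ttjttttjttjtt.

ttjttttjttjttttjttttjttjttttjttjtt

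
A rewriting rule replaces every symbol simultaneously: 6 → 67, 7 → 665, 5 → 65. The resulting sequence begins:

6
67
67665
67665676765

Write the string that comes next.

6766567676567665676656765

Apply φ to 67665676765 symbol by symbol: 6→67, 7→665, 6→67, 6→67, 5→65, 6→67, 7→665, 6→67, 7→665, 6→67, 5→65; joined: 67 665 67 67 65 67 665 67 665 67 65.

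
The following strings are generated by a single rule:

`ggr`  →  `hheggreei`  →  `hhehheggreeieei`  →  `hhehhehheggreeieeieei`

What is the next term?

s(k+1) = hhe·s(k)·eei, so each term gains hhe as a prefix and eei as a suffix.
Applying this once more to hhehhehheggreeieeieei:

hhehhehhehheggreeieeieeieei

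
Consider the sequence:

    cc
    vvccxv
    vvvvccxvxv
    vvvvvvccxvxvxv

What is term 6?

s(k+1) = vv·s(k)·xv, so each term gains vv as a prefix and xv as a suffix.
From vvvvvvccxvxvxv, 2 further steps: vvvvvvccxvxvxv → vvvvvvvvccxvxvxvxv → (answer).

vvvvvvvvvvccxvxvxvxvxv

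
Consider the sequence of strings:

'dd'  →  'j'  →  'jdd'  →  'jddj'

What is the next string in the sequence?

jddjjdd

From term 3 onward, concatenate the last term with the second-to-last: j·dd = jdd, jdd·j = jddj, …
The next term joins jddj and jdd.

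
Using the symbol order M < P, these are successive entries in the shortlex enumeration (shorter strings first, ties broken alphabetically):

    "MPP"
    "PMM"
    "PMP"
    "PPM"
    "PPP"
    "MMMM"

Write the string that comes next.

MMMP

Treat MMMM as a base-2 numeral over the given alphabet and add one, carrying through any trailing P's.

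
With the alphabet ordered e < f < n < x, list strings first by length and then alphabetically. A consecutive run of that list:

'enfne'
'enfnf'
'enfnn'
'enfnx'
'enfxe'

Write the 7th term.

Stepping forward 2 times from enfxe: enfxe → enfxf, then the target.

enfxn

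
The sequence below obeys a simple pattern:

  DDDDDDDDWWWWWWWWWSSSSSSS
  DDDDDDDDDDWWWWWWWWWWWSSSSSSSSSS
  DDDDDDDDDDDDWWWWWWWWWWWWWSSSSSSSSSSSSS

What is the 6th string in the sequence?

DDDDDDDDDDDDDDDDDDWWWWWWWWWWWWWWWWWWWSSSSSSSSSSSSSSSSSSSSSS

The n-th term is 2n+2 D's then 2n+3 W's then 3n-2 S's, where the shown terms are n = 3, 4, 5.
Setting n = 8 gives 18, 19, 22 characters in each block.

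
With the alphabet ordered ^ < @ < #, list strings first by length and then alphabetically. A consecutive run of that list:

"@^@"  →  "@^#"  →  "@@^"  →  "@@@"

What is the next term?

@@#

Treat @@@ as a base-3 numeral over the given alphabet and add one, carrying through any trailing #'s.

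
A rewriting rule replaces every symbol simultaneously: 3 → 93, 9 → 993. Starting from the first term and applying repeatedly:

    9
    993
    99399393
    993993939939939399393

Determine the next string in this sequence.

9939939399399393993939939939399399393993939939939399393

Applying the rule to each of the 21 symbols of 993993939939939399393 gives the pieces 993 993 93 993 993 93 993 93 993 993 93 993 993 93 993 93 993 993 93 993 93, which concatenate to the answer.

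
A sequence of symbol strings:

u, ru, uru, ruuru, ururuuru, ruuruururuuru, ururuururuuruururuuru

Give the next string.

From term 3 onward, concatenate the second-to-last term with the last: u·ru = uru, ru·uru = ruuru, …
Continuing: ruuruururuuru · ururuururuuruururuuru gives term 8.

ruuruururuuruururuururuuruururuuru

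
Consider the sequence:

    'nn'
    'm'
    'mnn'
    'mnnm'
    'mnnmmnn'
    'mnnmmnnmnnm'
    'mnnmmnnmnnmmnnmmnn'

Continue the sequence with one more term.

This is a Fibonacci-style word recurrence s(k) = s(k−1)·s(k−2): e.g. m·nn = mnn.
The next term joins mnnmmnnmnnmmnnmmnn and mnnmmnnmnnm.

mnnmmnnmnnmmnnmmnnmnnmmnnmnnm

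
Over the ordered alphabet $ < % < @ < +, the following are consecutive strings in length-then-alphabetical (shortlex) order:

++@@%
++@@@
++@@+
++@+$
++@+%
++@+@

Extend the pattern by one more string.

Treat ++@+@ as a base-4 numeral over the given alphabet and add one, carrying through any trailing +'s.

++@++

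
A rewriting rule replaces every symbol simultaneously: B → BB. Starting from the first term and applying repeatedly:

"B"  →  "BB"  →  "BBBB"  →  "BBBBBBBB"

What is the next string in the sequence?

BBBBBBBBBBBBBBBB

Expanding BBBBBBBB: B→BB, B→BB, B→BB, B→BB, B→BB, B→BB, B→BB, B→BB. Concatenated: BB BB BB BB BB BB BB BB.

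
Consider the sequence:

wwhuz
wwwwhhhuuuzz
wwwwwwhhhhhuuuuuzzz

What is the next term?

wwwwwwwwhhhhhhhuuuuuuuzzzz

Term n consists of 2n w's, followed by 2n-1 h's, followed by 2n-1 u's, followed by n z's (n = 1, 2, …).
Setting n = 4 gives 8, 7, 7, 4 characters in each block.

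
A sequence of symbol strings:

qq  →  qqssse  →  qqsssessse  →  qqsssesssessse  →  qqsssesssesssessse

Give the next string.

qqsssesssesssesssessse

The strings grow by a fixed suffix ssse each time.
One more step from qqsssesssesssessse gives the answer.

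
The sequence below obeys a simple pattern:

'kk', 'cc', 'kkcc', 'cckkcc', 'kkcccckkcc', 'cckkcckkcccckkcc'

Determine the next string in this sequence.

kkcccckkcccckkcckkcccckkcc

Each term (from the third on) is the two preceding terms concatenated in order: term 3 = kk·cc = kkcc.
The next term joins kkcccckkcc and cckkcckkcccckkcc.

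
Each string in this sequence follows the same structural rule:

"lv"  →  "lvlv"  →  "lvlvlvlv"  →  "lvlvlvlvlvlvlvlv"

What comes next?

lvlvlvlvlvlvlvlvlvlvlvlvlvlvlvlv

s(k+1) = s(k)·s(k) — each term doubles the last.
So the next term is two copies of lvlvlvlvlvlvlvlv.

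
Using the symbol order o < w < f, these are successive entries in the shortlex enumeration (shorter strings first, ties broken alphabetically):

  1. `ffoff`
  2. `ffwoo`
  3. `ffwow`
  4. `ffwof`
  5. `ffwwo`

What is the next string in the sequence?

ffwww

Find the rightmost character of ffwwo below f, bump it to the next letter, and reset everything to its right to o.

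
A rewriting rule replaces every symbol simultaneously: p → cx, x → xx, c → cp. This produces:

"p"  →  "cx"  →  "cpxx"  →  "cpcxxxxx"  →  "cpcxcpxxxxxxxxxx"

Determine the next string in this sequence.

Applying the rule to each of the 16 symbols of cpcxcpxxxxxxxxxx gives the pieces cp cx cp xx cp cx xx xx xx xx xx xx xx xx xx xx, which concatenate to the answer.

cpcxcpxxcpcxxxxxxxxxxxxxxxxxxxxx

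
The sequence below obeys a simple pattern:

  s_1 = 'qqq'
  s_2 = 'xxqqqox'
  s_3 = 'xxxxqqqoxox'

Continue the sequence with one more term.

Every step adds xx to the front and ox to the end of the previous string.
One more step from xxxxqqqoxox gives the answer.

xxxxxxqqqoxoxox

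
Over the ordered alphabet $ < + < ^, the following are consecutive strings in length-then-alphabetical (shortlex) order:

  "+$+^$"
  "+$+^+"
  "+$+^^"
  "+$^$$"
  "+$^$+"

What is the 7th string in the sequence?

Stepping forward 2 times from +$^$+: +$^$+ → +$^$^, then the target.

+$^+$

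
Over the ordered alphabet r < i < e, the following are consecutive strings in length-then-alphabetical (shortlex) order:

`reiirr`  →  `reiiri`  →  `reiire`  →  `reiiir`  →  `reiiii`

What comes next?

The successor of reiiii increments the rightmost position that isn't already e and resets every position after it to r.

reiiie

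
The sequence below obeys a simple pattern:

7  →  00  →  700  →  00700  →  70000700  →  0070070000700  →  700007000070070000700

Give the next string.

This is a Fibonacci-style word recurrence s(k) = s(k−2)·s(k−1): e.g. 7·00 = 700.
The next term joins 0070070000700 and 700007000070070000700.

0070070000700700007000070070000700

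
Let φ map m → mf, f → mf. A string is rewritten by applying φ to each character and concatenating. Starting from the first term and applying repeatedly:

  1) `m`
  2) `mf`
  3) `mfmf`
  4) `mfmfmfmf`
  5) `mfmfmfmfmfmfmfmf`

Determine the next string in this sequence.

Applying the rule to each of the 16 symbols of mfmfmfmfmfmfmfmf gives the pieces mf mf mf mf mf mf mf mf mf mf mf mf mf mf mf mf, which concatenate to the answer.

mfmfmfmfmfmfmfmfmfmfmfmfmfmfmfmf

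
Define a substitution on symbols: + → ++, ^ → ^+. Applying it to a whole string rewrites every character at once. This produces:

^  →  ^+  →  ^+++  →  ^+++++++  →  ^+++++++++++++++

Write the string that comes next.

^+++++++++++++++++++++++++++++++

Replace each of the 16 characters of ^+++++++++++++++ in place — ^+ ++ ++ ++ ++ ++ ++ ++ ++ ++ ++ ++ ++ ++ ++ ++ — and concatenate.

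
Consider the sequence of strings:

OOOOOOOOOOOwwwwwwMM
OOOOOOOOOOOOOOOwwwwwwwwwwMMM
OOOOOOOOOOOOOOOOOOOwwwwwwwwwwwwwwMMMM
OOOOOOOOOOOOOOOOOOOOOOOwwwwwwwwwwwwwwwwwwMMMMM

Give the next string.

OOOOOOOOOOOOOOOOOOOOOOOOOOOwwwwwwwwwwwwwwwwwwwwwwMMMMMM

Each string has the form O^{4n+3} w^{4n-2} M^{n}, where the shown terms are n = 2, 3, 4, 5.
At n = 6 the blocks have lengths 27, 22, 6.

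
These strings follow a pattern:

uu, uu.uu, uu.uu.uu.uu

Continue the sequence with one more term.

s(k+1) = s(k)·.·s(k) — each term doubles the last with '.' between the halves.
So the next term is two copies of uu.uu.uu.uu with '.' between the halves.

uu.uu.uu.uu.uu.uu.uu.uu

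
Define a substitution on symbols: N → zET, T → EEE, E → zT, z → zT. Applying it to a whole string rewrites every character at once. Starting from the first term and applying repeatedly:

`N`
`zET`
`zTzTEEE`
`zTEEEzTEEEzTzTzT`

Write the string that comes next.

φ(zTEEEzTEEEzTzTzT) expands symbol-by-symbol to zT EEE zT zT zT zT EEE zT zT zT zT EEE zT EEE zT EEE; joining the 16 pieces gives the next term.

zTEEEzTzTzTzTEEEzTzTzTzTEEEzTEEEzTEEE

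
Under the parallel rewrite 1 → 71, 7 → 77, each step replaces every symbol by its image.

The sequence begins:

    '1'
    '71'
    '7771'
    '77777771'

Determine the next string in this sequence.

7777777777777771

Rewriting each symbol of 77777771: 7→77, 7→77, 7→77, 7→77, 7→77, 7→77, 7→77, 1→71, which concatenates to 77 77 77 77 77 77 77 71.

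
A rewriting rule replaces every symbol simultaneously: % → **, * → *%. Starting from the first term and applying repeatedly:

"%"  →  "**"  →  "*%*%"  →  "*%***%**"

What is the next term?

*%***%*%*%***%*%

Apply φ to *%***%** symbol by symbol: *→*%, %→**, *→*%, *→*%, *→*%, %→**, *→*%, *→*%; joined: *% ** *% *% *% ** *% *%.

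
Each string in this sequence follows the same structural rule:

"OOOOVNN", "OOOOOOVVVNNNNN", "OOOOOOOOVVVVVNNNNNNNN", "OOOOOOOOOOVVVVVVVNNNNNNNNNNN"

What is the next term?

Term n consists of 2n+2 O's, followed by 2n-1 V's, followed by 3n-1 N's (n = 1, 2, …).
At n = 5 the blocks have lengths 12, 9, 14.

OOOOOOOOOOOOVVVVVVVVVNNNNNNNNNNNNNN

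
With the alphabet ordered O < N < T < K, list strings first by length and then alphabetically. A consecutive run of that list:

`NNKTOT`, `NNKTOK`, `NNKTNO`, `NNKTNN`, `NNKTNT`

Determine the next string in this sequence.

The successor of NNKTNT increments the rightmost position that isn't already K and resets every position after it to O.

NNKTNK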